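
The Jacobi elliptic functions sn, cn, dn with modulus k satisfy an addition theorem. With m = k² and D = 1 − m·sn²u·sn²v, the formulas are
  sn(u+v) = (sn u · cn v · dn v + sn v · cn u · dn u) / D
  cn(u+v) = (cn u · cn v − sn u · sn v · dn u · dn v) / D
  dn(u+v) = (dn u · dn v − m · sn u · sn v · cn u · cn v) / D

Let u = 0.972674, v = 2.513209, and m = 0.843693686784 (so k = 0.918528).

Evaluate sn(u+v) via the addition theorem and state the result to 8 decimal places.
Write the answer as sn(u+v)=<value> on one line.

sn u = 0.7624454793886952, cn u = 0.6470524638387082, dn u = 0.7138216604454422
sn v = 0.9983887809457208, cn v = -0.05674365234735482, dn v = 0.3987767215532854
m = k² = 0.843693686784
D = 1 − m·sn²u·sn²v = 0.5111205622800966
sn(u+v) = (sn u·cn v·dn v + sn v·cn u·dn u)/D = 0.4438832215328509/0.5111205622800966 = 0.8684511136720824

sn(u+v)=0.86845111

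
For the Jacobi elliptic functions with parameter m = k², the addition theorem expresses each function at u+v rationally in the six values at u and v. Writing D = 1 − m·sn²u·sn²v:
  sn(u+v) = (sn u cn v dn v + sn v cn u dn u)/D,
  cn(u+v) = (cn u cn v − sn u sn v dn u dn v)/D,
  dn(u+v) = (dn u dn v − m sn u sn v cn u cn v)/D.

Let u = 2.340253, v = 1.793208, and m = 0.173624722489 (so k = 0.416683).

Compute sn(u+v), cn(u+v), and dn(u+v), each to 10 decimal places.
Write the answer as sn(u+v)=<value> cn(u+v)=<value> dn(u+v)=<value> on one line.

sn(u+v)=-0.7348667524 cn(u+v)=-0.6782115129 dn(u+v)=0.9519651200

sn u = 0.8028535121407971, cn u = -0.5961763481078287, dn u = 0.9423831808009721
sn v = 0.9911168706537494, cn v = -0.132993791981126, dn v = 0.9107393911111795
m = k² = 0.173624722489
D = 1 − m·sn²u·sn²v = 0.8900655203479582
sn(u+v) = (sn u·cn v·dn v + sn v·cn u·dn u)/D = -0.654079558373582/0.8900655203479582 = -0.7348667524137764
cn(u+v) = (cn u·cn v − sn u·sn v·dn u·dn v)/D = -0.6036526831134783/0.8900655203479582 = -0.6782115128754668
dn(u+v) = (dn u·dn v − m·sn u·sn v·cn u·cn v)/D = 0.8473113299207754/0.8900655203479582 = 0.9519651200391757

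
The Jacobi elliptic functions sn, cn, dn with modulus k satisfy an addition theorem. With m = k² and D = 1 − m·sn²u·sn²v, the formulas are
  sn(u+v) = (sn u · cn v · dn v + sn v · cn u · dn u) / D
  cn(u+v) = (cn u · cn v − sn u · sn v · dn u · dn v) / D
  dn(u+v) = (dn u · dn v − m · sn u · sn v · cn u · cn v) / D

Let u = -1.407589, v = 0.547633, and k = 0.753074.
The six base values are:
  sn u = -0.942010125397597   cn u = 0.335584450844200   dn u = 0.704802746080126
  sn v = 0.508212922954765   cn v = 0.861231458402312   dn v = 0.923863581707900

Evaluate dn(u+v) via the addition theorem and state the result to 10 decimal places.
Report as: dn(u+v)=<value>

dn(u+v)=0.8386140024

m = k² = 0.567120449476
D = 1 − m·sn²u·sn²v = 0.8700196033934146
dn(u+v) = (dn u·dn v − m·sn u·sn v·cn u·cn v)/D = 0.7296106218092526/0.8700196033934146 = 0.838614002447172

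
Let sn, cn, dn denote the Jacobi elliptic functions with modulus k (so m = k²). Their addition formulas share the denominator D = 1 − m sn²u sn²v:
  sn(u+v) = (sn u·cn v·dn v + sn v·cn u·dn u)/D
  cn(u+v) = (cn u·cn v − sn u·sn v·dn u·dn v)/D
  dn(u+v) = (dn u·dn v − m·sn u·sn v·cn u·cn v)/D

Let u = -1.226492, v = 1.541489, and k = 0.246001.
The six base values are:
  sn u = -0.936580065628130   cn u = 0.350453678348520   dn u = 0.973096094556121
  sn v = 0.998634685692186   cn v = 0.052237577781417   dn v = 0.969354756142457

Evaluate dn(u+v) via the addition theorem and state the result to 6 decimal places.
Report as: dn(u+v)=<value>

m = k² = 0.060516492001
D = 1 − m·sn²u·sn²v = 0.9470608629516029
dn(u+v) = (dn u·dn v − m·sn u·sn v·cn u·cn v)/D = 0.9443115163873963/0.9470608629516029 = 0.9970969695066503

dn(u+v)=0.997097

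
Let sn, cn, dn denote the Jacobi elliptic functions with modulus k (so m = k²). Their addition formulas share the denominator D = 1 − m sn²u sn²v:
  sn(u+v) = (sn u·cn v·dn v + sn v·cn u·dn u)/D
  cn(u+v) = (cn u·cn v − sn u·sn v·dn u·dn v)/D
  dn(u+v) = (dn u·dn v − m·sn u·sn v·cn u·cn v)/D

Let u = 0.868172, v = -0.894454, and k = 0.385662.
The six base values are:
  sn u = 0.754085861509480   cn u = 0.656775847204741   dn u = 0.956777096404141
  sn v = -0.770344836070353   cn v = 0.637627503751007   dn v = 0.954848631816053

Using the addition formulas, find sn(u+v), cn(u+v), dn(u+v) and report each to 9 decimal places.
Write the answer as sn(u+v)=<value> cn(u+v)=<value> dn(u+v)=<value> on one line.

sn(u+v)=-0.026278525 cn(u+v)=0.999654660 dn(u+v)=0.999948643

m = k² = 0.148735178244
D = 1 − m·sn²u·sn²v = 0.9498090234175507
sn(u+v) = (sn u·cn v·dn v + sn v·cn u·dn u)/D = -0.02495957979801272/0.9498090234175507 = -0.02627852461140507
cn(u+v) = (cn u·cn v − sn u·sn v·dn u·dn v)/D = 0.9494810163145486/0.9498090234175507 = 0.9996546599422461
dn(u+v) = (dn u·dn v − m·sn u·sn v·cn u·cn v)/D = 0.9497602443939701/0.9498090234175507 = 0.9999486433352622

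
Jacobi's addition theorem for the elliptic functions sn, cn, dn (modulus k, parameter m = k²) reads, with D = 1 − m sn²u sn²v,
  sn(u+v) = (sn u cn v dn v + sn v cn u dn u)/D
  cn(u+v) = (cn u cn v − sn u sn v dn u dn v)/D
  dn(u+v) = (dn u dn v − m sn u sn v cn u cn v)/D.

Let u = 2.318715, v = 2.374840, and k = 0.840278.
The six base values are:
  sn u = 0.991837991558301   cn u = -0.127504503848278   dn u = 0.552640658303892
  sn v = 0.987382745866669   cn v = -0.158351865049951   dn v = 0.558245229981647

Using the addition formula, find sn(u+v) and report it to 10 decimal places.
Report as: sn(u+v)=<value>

sn(u+v)=-0.4871089810

m = k² = 0.706067117284
D = 1 − m·sn²u·sn²v = 0.3228287164236096
sn(u+v) = (sn u·cn v·dn v + sn v·cn u·dn u)/D = -0.1572527670900341/0.3228287164236096 = -0.4871089809857251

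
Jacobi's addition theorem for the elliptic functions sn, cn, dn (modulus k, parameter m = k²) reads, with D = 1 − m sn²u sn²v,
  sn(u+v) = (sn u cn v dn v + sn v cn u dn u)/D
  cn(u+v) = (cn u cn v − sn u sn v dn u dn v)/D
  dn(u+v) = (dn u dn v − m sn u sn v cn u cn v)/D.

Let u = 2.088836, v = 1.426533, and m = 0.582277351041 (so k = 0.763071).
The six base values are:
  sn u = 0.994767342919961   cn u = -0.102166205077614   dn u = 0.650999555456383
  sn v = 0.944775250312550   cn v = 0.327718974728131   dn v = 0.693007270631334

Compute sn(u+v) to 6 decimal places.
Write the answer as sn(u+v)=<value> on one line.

sn(u+v)=0.335786

m = k² = 0.582277351041
D = 1 − m·sn²u·sn²v = 0.4856840983170396
sn(u+v) = (sn u·cn v·dn v + sn v·cn u·dn u)/D = 0.1630860874431978/0.4856840983170396 = 0.3357863434448708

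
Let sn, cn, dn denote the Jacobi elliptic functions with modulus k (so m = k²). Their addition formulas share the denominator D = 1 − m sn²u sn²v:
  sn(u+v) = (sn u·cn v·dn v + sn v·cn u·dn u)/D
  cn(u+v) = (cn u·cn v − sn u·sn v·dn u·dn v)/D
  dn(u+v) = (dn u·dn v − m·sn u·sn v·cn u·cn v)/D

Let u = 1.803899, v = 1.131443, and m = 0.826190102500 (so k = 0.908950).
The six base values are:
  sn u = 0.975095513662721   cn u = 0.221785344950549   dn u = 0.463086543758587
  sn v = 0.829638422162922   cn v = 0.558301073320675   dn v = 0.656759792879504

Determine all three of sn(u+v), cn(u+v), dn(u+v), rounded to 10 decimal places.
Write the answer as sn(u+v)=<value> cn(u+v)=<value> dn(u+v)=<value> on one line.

m = k² = 0.8261901025
D = 1 − m·sn²u·sn²v = 0.4593054173856543
sn(u+v) = (sn u·cn v·dn v + sn v·cn u·dn u)/D = 0.4427466620131538/0.4593054173856543 = 0.9639482689606576
cn(u+v) = (cn u·cn v − sn u·sn v·dn u·dn v)/D = -0.1222164461765285/0.4593054173856543 = -0.2660897118788169
dn(u+v) = (dn u·dn v − m·sn u·sn v·cn u·cn v)/D = 0.2213772267378919/0.4593054173856543 = 0.4819826162686281

sn(u+v)=0.9639482690 cn(u+v)=-0.2660897119 dn(u+v)=0.4819826163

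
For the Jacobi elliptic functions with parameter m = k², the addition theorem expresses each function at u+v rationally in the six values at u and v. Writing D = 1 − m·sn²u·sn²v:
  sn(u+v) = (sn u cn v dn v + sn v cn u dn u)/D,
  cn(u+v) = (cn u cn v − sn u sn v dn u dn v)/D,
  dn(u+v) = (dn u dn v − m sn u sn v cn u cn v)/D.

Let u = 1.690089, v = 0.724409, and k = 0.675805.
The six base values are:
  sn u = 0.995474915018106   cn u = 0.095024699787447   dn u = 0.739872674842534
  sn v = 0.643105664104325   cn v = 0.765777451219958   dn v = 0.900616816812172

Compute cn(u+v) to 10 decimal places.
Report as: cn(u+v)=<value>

cn(u+v)=-0.4353028915

m = k² = 0.456712398025
D = 1 − m·sn²u·sn²v = 0.8128162636674231
cn(u+v) = (cn u·cn v − sn u·sn v·dn u·dn v)/D = -0.353821269828459/0.8128162636674231 = -0.4353028914948369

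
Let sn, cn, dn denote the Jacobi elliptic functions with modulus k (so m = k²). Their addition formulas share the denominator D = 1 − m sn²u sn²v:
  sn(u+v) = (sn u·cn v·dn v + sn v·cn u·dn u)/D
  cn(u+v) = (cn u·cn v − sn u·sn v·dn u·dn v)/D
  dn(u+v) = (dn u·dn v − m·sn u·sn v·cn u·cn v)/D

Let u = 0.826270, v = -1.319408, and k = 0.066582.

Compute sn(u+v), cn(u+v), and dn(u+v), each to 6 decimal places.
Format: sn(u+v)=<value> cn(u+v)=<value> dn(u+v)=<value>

sn u = 0.7351626421187159, cn u = 0.6778907652660779, dn u = 0.9988012988839478
sn v = -0.9682699777900901, cn v = 0.2499064827297971, dn v = 0.9979196874981383
m = k² = 0.004433162724
D = 1 − m·sn²u·sn²v = 0.9977536704753794
sn(u+v) = (sn u·cn v·dn v + sn v·cn u·dn u)/D = -0.4722547601201905/0.9977536704753794 = -0.4733179882918245
cn(u+v) = (cn u·cn v − sn u·sn v·dn u·dn v)/D = 0.8789128674054746/0.9977536704753794 = 0.8808916403050833
dn(u+v) = (dn u·dn v − m·sn u·sn v·cn u·cn v)/D = 0.9972580823377706/0.9977536704753794 = 0.9995032961017595

sn(u+v)=-0.473318 cn(u+v)=0.880892 dn(u+v)=0.999503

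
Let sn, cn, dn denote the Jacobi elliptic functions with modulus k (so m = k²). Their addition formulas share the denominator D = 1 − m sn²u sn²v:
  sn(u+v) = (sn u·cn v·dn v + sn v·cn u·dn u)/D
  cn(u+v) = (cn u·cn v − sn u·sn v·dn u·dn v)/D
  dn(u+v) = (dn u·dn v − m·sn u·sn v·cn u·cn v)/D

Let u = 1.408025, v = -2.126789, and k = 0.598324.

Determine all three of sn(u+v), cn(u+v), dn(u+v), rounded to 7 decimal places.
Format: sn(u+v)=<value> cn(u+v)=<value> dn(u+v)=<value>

sn u = 0.9623019025442125, cn u = 0.2719835442812468, dn u = 0.8176128898264742
sn v = -0.953887465877829, cn v = -0.3001644589906901, dn v = 0.8211351718673154
m = k² = 0.357991608976
D = 1 − m·sn²u·sn²v = 0.6983593829890617
sn(u+v) = (sn u·cn v·dn v + sn v·cn u·dn u)/D = -0.4493068066567379/0.6983593829890617 = -0.6433747689243481
cn(u+v) = (cn u·cn v − sn u·sn v·dn u·dn v)/D = 0.5346299854112073/0.6983593829890617 = 0.765551374312359
dn(u+v) = (dn u·dn v − m·sn u·sn v·cn u·cn v)/D = 0.6445430137938214/0.6983593829890617 = 0.9229388614141622

sn(u+v)=-0.6433748 cn(u+v)=0.7655514 dn(u+v)=0.9229389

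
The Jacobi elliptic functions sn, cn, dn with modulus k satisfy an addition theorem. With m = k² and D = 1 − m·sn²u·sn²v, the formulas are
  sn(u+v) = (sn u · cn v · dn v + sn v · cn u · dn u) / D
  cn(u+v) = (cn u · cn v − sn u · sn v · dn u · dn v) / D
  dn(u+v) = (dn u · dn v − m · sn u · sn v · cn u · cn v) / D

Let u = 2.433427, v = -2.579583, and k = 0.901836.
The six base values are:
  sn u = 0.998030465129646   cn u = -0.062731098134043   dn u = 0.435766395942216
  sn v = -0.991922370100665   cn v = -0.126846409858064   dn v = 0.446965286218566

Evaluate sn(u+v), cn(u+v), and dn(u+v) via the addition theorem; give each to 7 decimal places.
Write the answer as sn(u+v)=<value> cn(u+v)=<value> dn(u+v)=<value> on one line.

sn(u+v)=-0.1452196 cn(u+v)=0.9893994 dn(u+v)=0.9913871

m = k² = 0.813308170896
D = 1 − m·sn²u·sn²v = 0.2029269933647855
sn(u+v) = (sn u·cn v·dn v + sn v·cn u·dn u)/D = -0.02946898364150465/0.2029269933647855 = -0.1452196336863408
cn(u+v) = (cn u·cn v − sn u·sn v·dn u·dn v)/D = 0.2007758542235805/0.2029269933647855 = 0.9893994430926293
dn(u+v) = (dn u·dn v − m·sn u·sn v·cn u·cn v)/D = 0.2011792005738793/0.2029269933647855 = 0.991387085759634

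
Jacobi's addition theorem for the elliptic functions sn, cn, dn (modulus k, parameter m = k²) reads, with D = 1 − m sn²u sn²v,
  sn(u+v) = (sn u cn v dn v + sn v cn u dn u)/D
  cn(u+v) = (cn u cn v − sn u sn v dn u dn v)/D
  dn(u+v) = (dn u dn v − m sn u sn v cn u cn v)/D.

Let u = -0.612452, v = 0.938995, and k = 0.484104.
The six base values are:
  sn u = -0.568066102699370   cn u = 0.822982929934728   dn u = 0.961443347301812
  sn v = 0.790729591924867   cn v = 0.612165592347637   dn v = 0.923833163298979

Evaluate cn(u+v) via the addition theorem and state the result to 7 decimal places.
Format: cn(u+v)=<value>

cn(u+v)=0.9475826

m = k² = 0.234356682816
D = 1 − m·sn²u·sn²v = 0.9527141634956413
cn(u+v) = (cn u·cn v − sn u·sn v·dn u·dn v)/D = 0.9027753910327182/0.9527141634956413 = 0.947582628267338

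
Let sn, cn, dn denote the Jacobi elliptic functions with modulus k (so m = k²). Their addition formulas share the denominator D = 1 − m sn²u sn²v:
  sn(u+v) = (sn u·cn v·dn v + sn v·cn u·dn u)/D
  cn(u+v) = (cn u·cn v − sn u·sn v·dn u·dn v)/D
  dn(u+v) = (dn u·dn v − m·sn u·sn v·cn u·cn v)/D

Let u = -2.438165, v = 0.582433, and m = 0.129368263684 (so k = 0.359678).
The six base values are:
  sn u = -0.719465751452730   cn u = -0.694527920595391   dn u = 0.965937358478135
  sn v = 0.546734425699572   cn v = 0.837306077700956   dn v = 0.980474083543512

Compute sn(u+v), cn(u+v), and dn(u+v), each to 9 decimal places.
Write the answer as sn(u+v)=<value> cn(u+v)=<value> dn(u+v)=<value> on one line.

m = k² = 0.129368263684
D = 1 − m·sn²u·sn²v = 0.9799829146604105
sn(u+v) = (sn u·cn v·dn v + sn v·cn u·dn u)/D = -0.9574383579785881/0.9799829146604105 = -0.9769949492541564
cn(u+v) = (cn u·cn v − sn u·sn v·dn u·dn v)/D = -0.2089935494161924/0.9799829146604105 = -0.2132624419157492
dn(u+v) = (dn u·dn v − m·sn u·sn v·cn u·cn v)/D = 0.917483597153573/0.9799829146604105 = 0.9362240743467501

sn(u+v)=-0.976994949 cn(u+v)=-0.213262442 dn(u+v)=0.936224074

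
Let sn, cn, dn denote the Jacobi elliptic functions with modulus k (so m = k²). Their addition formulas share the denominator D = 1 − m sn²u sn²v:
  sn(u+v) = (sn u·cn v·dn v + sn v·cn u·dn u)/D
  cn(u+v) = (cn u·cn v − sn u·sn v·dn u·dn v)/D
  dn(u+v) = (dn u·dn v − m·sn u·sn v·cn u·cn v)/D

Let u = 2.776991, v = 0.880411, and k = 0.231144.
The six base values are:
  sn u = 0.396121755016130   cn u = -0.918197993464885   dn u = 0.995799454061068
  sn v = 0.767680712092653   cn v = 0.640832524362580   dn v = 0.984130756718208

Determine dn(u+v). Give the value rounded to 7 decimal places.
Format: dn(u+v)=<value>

m = k² = 0.053427548736
D = 1 − m·sn²u·sn²v = 0.9950593521923972
dn(u+v) = (dn u·dn v − m·sn u·sn v·cn u·cn v)/D = 0.9895568166728147/0.9950593521923972 = 0.9944701434065628

dn(u+v)=0.9944701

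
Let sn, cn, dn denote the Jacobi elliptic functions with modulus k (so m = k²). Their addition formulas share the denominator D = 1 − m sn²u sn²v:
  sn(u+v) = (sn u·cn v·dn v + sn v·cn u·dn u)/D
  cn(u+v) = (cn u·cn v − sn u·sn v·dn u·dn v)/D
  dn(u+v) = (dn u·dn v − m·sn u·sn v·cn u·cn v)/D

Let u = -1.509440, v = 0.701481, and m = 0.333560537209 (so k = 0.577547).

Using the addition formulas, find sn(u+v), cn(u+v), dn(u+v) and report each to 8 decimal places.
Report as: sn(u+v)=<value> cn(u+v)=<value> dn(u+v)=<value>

sn u = -0.9831418026512832, cn u = 0.1828447316156125, dn u = 0.8231592336897345
sn v = 0.6320386739853055, cn v = 0.7749368455473624, dn v = 0.9309949568827835
m = k² = 0.333560537209
D = 1 − m·sn²u·sn²v = 0.8712063960249484
sn(u+v) = (sn u·cn v·dn v + sn v·cn u·dn u)/D = -0.6141713924927157/0.8712063960249484 = -0.704966578866953
cn(u+v) = (cn u·cn v − sn u·sn v·dn u·dn v)/D = 0.6178948819324674/0.8712063960249484 = 0.7092405252667279
dn(u+v) = (dn u·dn v − m·sn u·sn v·cn u·cn v)/D = 0.795725695142942/0.8712063960249484 = 0.9133607131141346

sn(u+v)=-0.70496658 cn(u+v)=0.70924053 dn(u+v)=0.91336071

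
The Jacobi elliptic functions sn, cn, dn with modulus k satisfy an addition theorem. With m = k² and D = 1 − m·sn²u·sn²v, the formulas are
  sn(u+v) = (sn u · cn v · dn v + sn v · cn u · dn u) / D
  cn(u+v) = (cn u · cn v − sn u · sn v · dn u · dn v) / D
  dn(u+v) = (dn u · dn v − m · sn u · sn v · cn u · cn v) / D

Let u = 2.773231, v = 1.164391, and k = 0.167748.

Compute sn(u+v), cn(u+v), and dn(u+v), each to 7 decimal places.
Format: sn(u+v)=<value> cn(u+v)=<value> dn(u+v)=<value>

sn(u+v)=-0.6973169 cn(u+v)=-0.7167630 dn(u+v)=0.9931350

sn u = 0.3806948451127527, cn u = -0.9247007272110135, dn u = 0.9979588159672056
sn v = 0.9163050518002892, cn v = 0.4004810258242821, dn v = 0.9881162615132347
m = k² = 0.028139391504
D = 1 − m·sn²u·sn²v = 0.9965758809478802
sn(u+v) = (sn u·cn v·dn v + sn v·cn u·dn u)/D = -0.6949291815876533/0.9965758809478802 = -0.6973168775935862
cn(u+v) = (cn u·cn v − sn u·sn v·dn u·dn v)/D = -0.7143087001184837/0.9965758809478802 = -0.716762981900664
dn(u+v) = (dn u·dn v − m·sn u·sn v·cn u·cn v)/D = 0.9897344223268536/0.9965758809478802 = 0.9931350349212551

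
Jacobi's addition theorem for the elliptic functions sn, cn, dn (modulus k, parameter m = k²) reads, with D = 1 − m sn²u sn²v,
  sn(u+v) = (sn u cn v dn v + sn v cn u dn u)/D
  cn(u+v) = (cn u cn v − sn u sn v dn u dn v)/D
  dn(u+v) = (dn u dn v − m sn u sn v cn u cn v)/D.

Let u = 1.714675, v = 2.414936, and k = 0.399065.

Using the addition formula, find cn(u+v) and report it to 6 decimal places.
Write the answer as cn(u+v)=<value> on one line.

sn u = 0.9976336278041318, cn u = -0.06875423386502779, dn u = 0.917333056829018
sn v = 0.7510393905843268, cn v = -0.6602573996485939, dn v = 0.9540292434172767
m = k² = 0.159252874225
D = 1 − m·sn²u·sn²v = 0.9105964282053647
cn(u+v) = (cn u·cn v − sn u·sn v·dn u·dn v)/D = -0.6103306928843255/0.9105964282053647 = -0.6702537743171106

cn(u+v)=-0.670254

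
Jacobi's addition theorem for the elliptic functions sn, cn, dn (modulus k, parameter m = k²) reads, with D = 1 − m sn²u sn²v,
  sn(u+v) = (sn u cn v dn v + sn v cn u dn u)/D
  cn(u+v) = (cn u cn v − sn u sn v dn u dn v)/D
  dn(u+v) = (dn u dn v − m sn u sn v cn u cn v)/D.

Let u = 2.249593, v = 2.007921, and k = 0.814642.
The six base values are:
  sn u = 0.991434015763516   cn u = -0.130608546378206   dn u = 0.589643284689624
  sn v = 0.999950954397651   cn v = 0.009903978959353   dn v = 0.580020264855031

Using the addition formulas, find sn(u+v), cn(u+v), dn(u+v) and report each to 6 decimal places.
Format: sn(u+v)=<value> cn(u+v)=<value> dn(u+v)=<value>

m = k² = 0.663641588164
D = 1 − m·sn²u·sn²v = 0.3477431885432406
sn(u+v) = (sn u·cn v·dn v + sn v·cn u·dn u)/D = -0.0713133740429985/0.3477431885432406 = -0.2050748264595582
cn(u+v) = (cn u·cn v − sn u·sn v·dn u·dn v)/D = -0.3403523583888074/0.3477431885432406 = -0.9787462978487235
dn(u+v) = (dn u·dn v − m·sn u·sn v·cn u·cn v)/D = 0.3428561087362163/0.3477431885432406 = 0.9859462960942607

sn(u+v)=-0.205075 cn(u+v)=-0.978746 dn(u+v)=0.985946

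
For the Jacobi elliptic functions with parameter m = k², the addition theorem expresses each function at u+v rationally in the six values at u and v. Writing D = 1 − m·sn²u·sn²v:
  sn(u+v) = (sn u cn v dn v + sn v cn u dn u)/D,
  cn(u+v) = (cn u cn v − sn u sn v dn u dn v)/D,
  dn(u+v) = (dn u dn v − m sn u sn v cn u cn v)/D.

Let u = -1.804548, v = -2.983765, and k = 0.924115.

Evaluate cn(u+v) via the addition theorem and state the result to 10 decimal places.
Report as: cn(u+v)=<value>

sn u = -0.9714073162693648, cn u = 0.237419093373617, dn u = 0.4406233581359644
sn v = -0.972912554399648, cn v = -0.2311734446071867, dn v = 0.4377780326729642
m = k² = 0.853988533225
D = 1 − m·sn²u·sn²v = 0.2372145601710092
cn(u+v) = (cn u·cn v − sn u·sn v·dn u·dn v)/D = -0.2371891832121016/0.2372145601710092 = -0.9998930210738779

cn(u+v)=-0.9998930211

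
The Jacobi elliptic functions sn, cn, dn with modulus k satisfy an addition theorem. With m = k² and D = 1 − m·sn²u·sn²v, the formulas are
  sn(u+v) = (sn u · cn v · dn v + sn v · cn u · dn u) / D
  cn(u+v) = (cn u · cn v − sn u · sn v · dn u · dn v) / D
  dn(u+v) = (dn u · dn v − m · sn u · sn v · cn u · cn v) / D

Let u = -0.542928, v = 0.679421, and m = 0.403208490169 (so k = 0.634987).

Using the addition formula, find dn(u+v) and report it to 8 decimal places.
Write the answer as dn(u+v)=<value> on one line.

dn(u+v)=0.99626960

sn u = -0.5079777979609814, cn u = 0.8613701624613615, dn u = 0.9465492587698301
sn v = 0.6133703118688527, cn v = 0.7897954548602483, dn v = 0.921034003695186
m = k² = 0.403208490169
D = 1 − m·sn²u·sn²v = 0.9608560512924149
dn(u+v) = (dn u·dn v − m·sn u·sn v·cn u·cn v)/D = 0.9572716724290026/0.9608560512924149 = 0.9962695984912713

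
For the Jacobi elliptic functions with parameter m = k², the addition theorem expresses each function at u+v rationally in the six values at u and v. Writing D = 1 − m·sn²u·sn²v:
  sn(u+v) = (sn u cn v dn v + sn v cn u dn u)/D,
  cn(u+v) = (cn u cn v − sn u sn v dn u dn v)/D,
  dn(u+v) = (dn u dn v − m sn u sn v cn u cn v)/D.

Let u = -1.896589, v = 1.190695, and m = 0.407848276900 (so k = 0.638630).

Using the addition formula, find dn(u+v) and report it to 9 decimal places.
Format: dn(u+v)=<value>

dn(u+v)=0.914872446

sn u = -0.9961757550996978, cn u = -0.08737199180256205, dn u = 0.7715343036875131
sn v = 0.8932483372246919, cn v = 0.4495635750873541, dn v = 0.8213287290847741
m = k² = 0.4078482769
D = 1 − m·sn²u·sn²v = 0.6770650868254281
dn(u+v) = (dn u·dn v − m·sn u·sn v·cn u·cn v)/D = 0.6194281923668929/0.6770650868254281 = 0.9148724464160769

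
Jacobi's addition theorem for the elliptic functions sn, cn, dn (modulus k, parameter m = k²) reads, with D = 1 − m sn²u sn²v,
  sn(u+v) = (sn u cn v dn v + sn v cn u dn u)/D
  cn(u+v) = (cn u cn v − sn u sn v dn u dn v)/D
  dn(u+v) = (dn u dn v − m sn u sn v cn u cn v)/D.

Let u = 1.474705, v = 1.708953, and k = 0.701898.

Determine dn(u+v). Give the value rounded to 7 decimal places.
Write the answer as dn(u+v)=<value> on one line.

dn(u+v)=0.9412968

sn u = 0.9640823485683518, cn u = 0.2656035112323084, dn u = 0.7362703748205702
sn v = 0.9950906490281706, cn v = 0.09896767258400149, dn v = 0.7156567705247977
m = k² = 0.492660802404
D = 1 − m·sn²u·sn²v = 0.5465790704101821
dn(u+v) = (dn u·dn v − m·sn u·sn v·cn u·cn v)/D = 0.514493150076394/0.5465790704101821 = 0.9412968368698987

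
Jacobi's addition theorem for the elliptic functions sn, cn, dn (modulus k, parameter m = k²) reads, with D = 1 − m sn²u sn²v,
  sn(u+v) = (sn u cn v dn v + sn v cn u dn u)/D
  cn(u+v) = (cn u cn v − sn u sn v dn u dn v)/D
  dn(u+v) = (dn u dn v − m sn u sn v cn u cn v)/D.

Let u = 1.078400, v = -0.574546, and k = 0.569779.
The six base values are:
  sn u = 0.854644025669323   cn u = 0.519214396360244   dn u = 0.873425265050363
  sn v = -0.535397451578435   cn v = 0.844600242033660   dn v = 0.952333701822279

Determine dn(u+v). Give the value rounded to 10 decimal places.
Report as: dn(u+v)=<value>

m = k² = 0.324648108841
D = 1 − m·sn²u·sn²v = 0.9320270687390972
dn(u+v) = (dn u·dn v − m·sn u·sn v·cn u·cn v)/D = 0.8969360074667103/0.9320270687390972 = 0.96234974020673

dn(u+v)=0.9623497402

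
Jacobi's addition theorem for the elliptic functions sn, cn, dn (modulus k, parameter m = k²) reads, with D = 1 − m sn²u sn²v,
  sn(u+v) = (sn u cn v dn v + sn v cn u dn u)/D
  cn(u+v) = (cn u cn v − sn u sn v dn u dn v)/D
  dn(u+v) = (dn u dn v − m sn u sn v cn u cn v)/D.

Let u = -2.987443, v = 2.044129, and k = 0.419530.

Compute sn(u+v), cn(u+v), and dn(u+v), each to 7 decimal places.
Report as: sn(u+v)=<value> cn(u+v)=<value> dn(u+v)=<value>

sn u = -0.302357665681645, cn u = -0.9531945457269185, dn u = 0.9919221524963991
sn v = 0.9353846017933658, cn v = -0.3536320781940836, dn v = 0.9197853286709132
m = k² = 0.1760054209
D = 1 − m·sn²u·sn²v = 0.9859217574169779
sn(u+v) = (sn u·cn v·dn v + sn v·cn u·dn u)/D = -0.7860547167577674/0.9859217574169779 = -0.7972790039821788
cn(u+v) = (cn u·cn v − sn u·sn v·dn u·dn v)/D = 0.5951131774805934/0.9859217574169779 = 0.6036109589869827
dn(u+v) = (dn u·dn v − m·sn u·sn v·cn u·cn v)/D = 0.9291346119641743/0.9859217574169779 = 0.9424019755872103

sn(u+v)=-0.7972790 cn(u+v)=0.6036110 dn(u+v)=0.9424020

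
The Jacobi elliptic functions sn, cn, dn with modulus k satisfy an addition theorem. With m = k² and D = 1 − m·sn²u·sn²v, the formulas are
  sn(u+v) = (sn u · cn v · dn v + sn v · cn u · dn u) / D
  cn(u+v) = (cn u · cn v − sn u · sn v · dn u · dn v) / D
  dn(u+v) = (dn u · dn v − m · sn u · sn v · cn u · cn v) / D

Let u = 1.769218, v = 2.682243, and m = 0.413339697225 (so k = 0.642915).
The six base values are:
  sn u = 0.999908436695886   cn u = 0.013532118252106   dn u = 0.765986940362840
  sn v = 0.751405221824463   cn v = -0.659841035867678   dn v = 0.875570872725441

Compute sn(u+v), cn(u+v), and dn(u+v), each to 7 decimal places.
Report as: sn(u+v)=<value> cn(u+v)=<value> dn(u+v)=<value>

m = k² = 0.413339697225
D = 1 − m·sn²u·sn²v = 0.7666670884992536
sn(u+v) = (sn u·cn v·dn v + sn v·cn u·dn u)/D = -0.5698960569568678/0.7666670884992536 = -0.7433422739880958
cn(u+v) = (cn u·cn v − sn u·sn v·dn u·dn v)/D = -0.5128322424077262/0.7666670884992536 = -0.6689112524858636
dn(u+v) = (dn u·dn v − m·sn u·sn v·cn u·cn v)/D = 0.6734488334014299/0.7666670884992536 = 0.8784110385117771

sn(u+v)=-0.7433423 cn(u+v)=-0.6689113 dn(u+v)=0.8784110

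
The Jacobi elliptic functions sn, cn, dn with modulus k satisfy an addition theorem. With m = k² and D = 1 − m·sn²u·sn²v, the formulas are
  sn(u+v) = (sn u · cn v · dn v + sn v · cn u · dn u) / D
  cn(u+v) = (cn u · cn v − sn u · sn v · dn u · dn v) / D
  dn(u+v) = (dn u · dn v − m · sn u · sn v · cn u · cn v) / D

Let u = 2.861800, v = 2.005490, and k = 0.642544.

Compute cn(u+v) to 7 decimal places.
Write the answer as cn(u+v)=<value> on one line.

cn(u+v)=-0.3740811

sn u = 0.6358119872517979, cn u = -0.7718439718407598, dn u = 0.9127416800882554
sn v = 0.9858682962111379, cn v = -0.1675222448683996, dn v = 0.7737723609956883
m = k² = 0.412862791936
D = 1 − m·sn²u·sn²v = 0.8377812802011557
cn(u+v) = (cn u·cn v − sn u·sn v·dn u·dn v)/D = -0.3133981353764647/0.8377812802011557 = -0.3740810910709489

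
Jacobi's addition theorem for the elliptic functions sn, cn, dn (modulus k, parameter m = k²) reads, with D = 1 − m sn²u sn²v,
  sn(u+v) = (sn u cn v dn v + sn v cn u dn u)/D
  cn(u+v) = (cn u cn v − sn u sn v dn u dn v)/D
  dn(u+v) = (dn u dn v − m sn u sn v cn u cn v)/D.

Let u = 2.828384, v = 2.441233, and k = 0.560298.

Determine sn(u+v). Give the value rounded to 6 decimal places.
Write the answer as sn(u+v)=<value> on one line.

sn(u+v)=-0.996343

sn u = 0.5684285922737882, cn u = -0.8227326026636111, dn u = 0.9479264211561197
sn v = 0.8192335330214168, cn v = -0.5734600407816113, dn v = 0.8884285634308546
m = k² = 0.313933848804
D = 1 − m·sn²u·sn²v = 0.9319222151761337
sn(u+v) = (sn u·cn v·dn v + sn v·cn u·dn u)/D = -0.9285140384287566/0.9319222151761337 = -0.9963428527704612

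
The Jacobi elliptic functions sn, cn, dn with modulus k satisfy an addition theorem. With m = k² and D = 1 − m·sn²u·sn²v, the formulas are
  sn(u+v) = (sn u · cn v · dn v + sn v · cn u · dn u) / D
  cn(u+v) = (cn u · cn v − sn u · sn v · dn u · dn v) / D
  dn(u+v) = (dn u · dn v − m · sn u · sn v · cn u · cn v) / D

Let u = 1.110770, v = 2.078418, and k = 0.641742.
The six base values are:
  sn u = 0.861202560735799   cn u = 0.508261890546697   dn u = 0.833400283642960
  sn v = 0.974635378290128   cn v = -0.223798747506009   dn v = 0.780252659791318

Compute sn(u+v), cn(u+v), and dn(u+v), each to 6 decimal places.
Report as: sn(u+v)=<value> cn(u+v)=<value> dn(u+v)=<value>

m = k² = 0.411832794564
D = 1 − m·sn²u·sn²v = 0.7098544624774947
sn(u+v) = (sn u·cn v·dn v + sn v·cn u·dn u)/D = 0.2624586960299737/0.7098544624774947 = 0.3697359246203156
cn(u+v) = (cn u·cn v − sn u·sn v·dn u·dn v)/D = -0.6595519621511703/0.7098544624774947 = -0.9291368822973073
dn(u+v) = (dn u·dn v − m·sn u·sn v·cn u·cn v)/D = 0.6895827971455853/0.7098544624774947 = 0.9714425049028243

sn(u+v)=0.369736 cn(u+v)=-0.929137 dn(u+v)=0.971443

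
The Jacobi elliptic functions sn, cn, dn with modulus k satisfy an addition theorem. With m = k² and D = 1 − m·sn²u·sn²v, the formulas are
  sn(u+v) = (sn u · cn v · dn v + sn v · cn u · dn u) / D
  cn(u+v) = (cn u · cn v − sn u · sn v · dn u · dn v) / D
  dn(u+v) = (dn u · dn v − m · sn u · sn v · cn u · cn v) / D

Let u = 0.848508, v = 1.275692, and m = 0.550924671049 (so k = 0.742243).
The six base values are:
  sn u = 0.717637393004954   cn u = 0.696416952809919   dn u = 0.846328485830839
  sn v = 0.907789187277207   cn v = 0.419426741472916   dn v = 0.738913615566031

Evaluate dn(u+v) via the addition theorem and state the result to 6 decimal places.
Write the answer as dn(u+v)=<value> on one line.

dn(u+v)=0.679377

m = k² = 0.550924671049
D = 1 − m·sn²u·sn²v = 0.7661850093417235
dn(u+v) = (dn u·dn v − m·sn u·sn v·cn u·cn v)/D = 0.5205282943372622/0.7661850093417235 = 0.6793767666956574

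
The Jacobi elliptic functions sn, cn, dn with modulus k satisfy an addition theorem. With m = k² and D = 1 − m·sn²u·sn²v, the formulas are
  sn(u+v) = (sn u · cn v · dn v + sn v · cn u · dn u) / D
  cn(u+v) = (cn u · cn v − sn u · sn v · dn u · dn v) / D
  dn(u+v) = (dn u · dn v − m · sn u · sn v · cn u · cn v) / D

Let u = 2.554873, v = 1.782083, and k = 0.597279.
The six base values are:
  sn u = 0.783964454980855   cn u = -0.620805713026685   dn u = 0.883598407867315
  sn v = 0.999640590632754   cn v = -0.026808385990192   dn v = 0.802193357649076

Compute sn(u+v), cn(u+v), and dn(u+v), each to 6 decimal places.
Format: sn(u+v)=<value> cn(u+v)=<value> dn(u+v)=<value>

sn(u+v)=-0.723784 cn(u+v)=-0.690027 dn(u+v)=0.901729

m = k² = 0.356742203841
D = 1 − m·sn²u·sn²v = 0.7809037218411052
sn(u+v) = (sn u·cn v·dn v + sn v·cn u·dn u)/D = -0.5652053429305089/0.7809037218411052 = -0.7237836459505495
cn(u+v) = (cn u·cn v − sn u·sn v·dn u·dn v)/D = -0.5388446372639298/0.7809037218411052 = -0.6900269805265078
dn(u+v) = (dn u·dn v − m·sn u·sn v·cn u·cn v)/D = 0.7041639014807831/0.7809037218411052 = 0.9017294728991742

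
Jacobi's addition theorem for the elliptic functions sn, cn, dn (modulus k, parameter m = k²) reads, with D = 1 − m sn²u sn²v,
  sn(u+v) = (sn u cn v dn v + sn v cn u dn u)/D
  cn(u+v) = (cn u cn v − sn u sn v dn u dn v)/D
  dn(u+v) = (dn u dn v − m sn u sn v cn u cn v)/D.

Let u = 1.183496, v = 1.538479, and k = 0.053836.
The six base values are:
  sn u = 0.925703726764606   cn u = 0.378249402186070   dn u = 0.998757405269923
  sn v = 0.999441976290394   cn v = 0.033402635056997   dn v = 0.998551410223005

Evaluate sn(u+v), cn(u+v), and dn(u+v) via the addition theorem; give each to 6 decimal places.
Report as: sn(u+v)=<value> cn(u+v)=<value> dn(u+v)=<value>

sn(u+v)=0.409461 cn(u+v)=-0.912328 dn(u+v)=0.999757

m = k² = 0.002898314896
D = 1 − m·sn²u·sn²v = 0.9975191256741852
sn(u+v) = (sn u·cn v·dn v + sn v·cn u·dn u)/D = 0.4084447336078172/0.9975191256741852 = 0.4094605537831317
cn(u+v) = (cn u·cn v − sn u·sn v·dn u·dn v)/D = -0.9100644513845325/0.9975191256741852 = -0.9123278220549953
dn(u+v) = (dn u·dn v − m·sn u·sn v·cn u·cn v)/D = 0.9972767362250111/0.9975191256741852 = 0.9997570077175109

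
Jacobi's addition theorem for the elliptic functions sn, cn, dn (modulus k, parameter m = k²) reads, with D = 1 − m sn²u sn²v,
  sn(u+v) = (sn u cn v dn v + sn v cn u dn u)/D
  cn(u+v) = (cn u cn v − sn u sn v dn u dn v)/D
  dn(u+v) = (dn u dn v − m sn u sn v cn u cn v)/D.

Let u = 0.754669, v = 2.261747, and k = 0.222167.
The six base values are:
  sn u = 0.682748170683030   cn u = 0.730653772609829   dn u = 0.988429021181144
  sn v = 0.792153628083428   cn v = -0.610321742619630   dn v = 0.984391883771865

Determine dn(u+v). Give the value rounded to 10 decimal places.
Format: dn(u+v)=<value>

m = k² = 0.049358175889
D = 1 − m·sn²u·sn²v = 0.9855622664398267
dn(u+v) = (dn u·dn v − m·sn u·sn v·cn u·cn v)/D = 0.9849056875038719/0.9855622664398267 = 0.9993338026847085

dn(u+v)=0.9993338027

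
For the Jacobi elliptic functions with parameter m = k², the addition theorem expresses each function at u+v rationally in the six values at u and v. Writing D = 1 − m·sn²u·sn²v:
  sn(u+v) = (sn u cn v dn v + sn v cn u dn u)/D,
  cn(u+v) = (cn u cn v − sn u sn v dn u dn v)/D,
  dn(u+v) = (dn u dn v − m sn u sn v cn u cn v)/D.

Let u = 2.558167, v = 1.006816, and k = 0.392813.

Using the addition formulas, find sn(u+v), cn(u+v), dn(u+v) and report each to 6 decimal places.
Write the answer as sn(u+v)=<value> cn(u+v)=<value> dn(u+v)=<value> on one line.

sn(u+v)=-0.285746 cn(u+v)=-0.958305 dn(u+v)=0.993681

sn u = 0.6502403611131771, cn u = -0.7597285520364527, dn u = 0.9668294363686136
sn v = 0.8335196575304829, cn v = 0.5524898012726266, dn v = 0.9448798199677124
m = k² = 0.154302052969
D = 1 − m·sn²u·sn²v = 0.9546735982595628
sn(u+v) = (sn u·cn v·dn v + sn v·cn u·dn u)/D = -0.2727942879519726/0.9546735982595628 = -0.2857461319233042
cn(u+v) = (cn u·cn v − sn u·sn v·dn u·dn v)/D = -0.9148688188339557/0.9546735982595628 = -0.9583053522186285
dn(u+v) = (dn u·dn v − m·sn u·sn v·cn u·cn v)/D = 0.9486406200435085/0.9546735982595628 = 0.993680585461824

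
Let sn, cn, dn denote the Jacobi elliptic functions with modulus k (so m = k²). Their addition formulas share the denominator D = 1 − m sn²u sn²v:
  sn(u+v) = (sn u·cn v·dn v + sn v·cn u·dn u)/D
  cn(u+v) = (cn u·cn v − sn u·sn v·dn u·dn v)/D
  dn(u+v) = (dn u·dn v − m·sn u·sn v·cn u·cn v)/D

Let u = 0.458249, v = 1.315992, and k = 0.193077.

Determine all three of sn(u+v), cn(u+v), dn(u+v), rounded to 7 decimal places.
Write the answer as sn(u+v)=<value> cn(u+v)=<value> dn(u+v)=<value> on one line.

sn(u+v)=0.9829392 cn(u+v)=-0.1839308 dn(u+v)=0.9818261

sn u = 0.4418644110201417, cn u = 0.8970818481464349, dn u = 0.9963541268868208
sn v = 0.9651446178277749, cn v = 0.2617171501412896, dn v = 0.9824839494104487
m = k² = 0.037278727929
D = 1 − m·sn²u·sn²v = 0.993220090167945
sn(u+v) = (sn u·cn v·dn v + sn v·cn u·dn u)/D = 0.9762749476386778/0.993220090167945 = 0.9829391866948625
cn(u+v) = (cn u·cn v − sn u·sn v·dn u·dn v)/D = -0.1826838091520912/0.993220090167945 = -0.1839308436876271
dn(u+v) = (dn u·dn v − m·sn u·sn v·cn u·cn v)/D = 0.9751693779792697/0.993220090167945 = 0.9818260702060275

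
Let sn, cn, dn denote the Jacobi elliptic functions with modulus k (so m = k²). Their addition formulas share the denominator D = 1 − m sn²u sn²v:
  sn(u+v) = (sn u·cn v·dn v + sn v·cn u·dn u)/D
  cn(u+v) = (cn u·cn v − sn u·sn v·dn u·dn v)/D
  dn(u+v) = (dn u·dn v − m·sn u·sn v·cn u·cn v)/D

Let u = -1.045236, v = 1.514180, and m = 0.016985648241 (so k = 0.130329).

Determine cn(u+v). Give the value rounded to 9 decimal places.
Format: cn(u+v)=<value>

sn u = -0.8637380856771604, cn u = 0.5039409879646171, dn u = 0.9936437831865103
sn v = 0.9980280095532039, cn v = 0.06277015331564806, dn v = 0.9915045520713713
m = k² = 0.016985648241
D = 1 − m·sn²u·sn²v = 0.9873778968395049
cn(u+v) = (cn u·cn v − sn u·sn v·dn u·dn v)/D = 0.8809111525574328/0.9873778968395049 = 0.8921722426409775

cn(u+v)=0.892172243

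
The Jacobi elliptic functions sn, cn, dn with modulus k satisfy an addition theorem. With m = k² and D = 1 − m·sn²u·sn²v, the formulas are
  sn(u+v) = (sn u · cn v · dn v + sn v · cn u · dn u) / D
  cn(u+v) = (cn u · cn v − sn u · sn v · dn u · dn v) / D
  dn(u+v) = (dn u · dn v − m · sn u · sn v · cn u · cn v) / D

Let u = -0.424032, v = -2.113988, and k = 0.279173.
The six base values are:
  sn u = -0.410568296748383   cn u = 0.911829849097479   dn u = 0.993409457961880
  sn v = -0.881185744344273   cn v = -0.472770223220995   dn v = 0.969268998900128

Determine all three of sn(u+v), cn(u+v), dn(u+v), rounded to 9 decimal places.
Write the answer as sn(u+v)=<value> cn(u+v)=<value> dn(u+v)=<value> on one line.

sn(u+v)=-0.616344047 cn(u+v)=-0.787476994 dn(u+v)=0.985085316

m = k² = 0.077937563929
D = 1 − m·sn²u·sn²v = 0.9897987691818645
sn(u+v) = (sn u·cn v·dn v + sn v·cn u·dn u)/D = -0.6100565792550641/0.9897987691818645 = -0.6163440471433573
cn(u+v) = (cn u·cn v − sn u·sn v·dn u·dn v)/D = -0.7794437590881998/0.9897987691818645 = -0.7874769936645432
dn(u+v) = (dn u·dn v − m·sn u·sn v·cn u·cn v)/D = 0.975036233128955/0.9897987691818645 = 0.9850853158110999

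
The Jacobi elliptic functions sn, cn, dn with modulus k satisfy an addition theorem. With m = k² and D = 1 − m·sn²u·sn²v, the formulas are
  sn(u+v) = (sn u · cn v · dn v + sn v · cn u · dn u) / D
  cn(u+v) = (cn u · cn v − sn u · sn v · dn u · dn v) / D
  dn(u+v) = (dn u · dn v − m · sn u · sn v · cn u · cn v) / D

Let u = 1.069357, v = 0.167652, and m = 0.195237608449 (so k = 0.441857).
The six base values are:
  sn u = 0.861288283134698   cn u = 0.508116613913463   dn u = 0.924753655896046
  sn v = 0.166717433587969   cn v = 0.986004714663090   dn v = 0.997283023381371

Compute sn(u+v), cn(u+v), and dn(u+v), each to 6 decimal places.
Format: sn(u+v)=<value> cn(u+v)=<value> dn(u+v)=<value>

m = k² = 0.195237608449
D = 1 − m·sn²u·sn²v = 0.9959744744268083
sn(u+v) = (sn u·cn v·dn v + sn v·cn u·dn u)/D = 0.9252645953175773/0.9959744744268083 = 0.9290043259894536
cn(u+v) = (cn u·cn v − sn u·sn v·dn u·dn v)/D = 0.368579139889328/0.9959744744268083 = 0.3700688615553611
dn(u+v) = (dn u·dn v − m·sn u·sn v·cn u·cn v)/D = 0.9081956794883984/0.9959744744268083 = 0.9118664210858141

sn(u+v)=0.929004 cn(u+v)=0.370069 dn(u+v)=0.911866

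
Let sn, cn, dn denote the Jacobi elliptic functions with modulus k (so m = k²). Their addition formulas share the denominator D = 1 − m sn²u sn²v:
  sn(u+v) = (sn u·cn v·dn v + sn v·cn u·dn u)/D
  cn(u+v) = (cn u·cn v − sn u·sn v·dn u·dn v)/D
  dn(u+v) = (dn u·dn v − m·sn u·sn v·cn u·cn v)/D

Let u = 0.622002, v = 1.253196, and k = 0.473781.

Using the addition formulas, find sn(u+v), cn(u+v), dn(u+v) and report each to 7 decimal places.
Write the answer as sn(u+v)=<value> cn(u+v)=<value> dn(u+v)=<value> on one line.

sn(u+v)=0.9840107 cn(u+v)=-0.1781095 dn(u+v)=0.8846764

sn u = 0.5758926471551471, cn u = 0.8175253261842334, dn u = 0.9620574399287676
sn v = 0.9318445590993025, cn v = 0.362857709959464, dn v = 0.8972660484804074
m = k² = 0.224468435961
D = 1 − m·sn²u·sn²v = 0.9353564355742008
sn(u+v) = (sn u·cn v·dn v + sn v·cn u·dn u)/D = 0.920400709743236/0.9353564355742008 = 0.9840106666697774
cn(u+v) = (cn u·cn v − sn u·sn v·dn u·dn v)/D = -0.1665959035337349/0.9353564355742008 = -0.1781095389924423
dn(u+v) = (dn u·dn v − m·sn u·sn v·cn u·cn v)/D = 0.8274877880801541/0.9353564355742008 = 0.8846764255940273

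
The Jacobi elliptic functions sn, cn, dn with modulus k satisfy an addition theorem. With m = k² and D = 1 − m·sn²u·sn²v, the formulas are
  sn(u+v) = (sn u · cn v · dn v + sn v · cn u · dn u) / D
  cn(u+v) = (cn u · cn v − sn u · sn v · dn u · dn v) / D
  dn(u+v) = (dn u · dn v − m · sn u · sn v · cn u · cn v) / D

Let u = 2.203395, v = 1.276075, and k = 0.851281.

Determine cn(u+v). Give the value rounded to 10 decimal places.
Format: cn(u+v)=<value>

sn u = 0.9988841636122307, cn u = -0.04722740395887123, dn u = 0.5262480440853016
sn v = 0.8888625882397441, cn v = 0.4581738744491474, dn v = 0.6537948739289103
m = k² = 0.724679340961
D = 1 − m·sn²u·sn²v = 0.4287247735936574
cn(u+v) = (cn u·cn v − sn u·sn v·dn u·dn v)/D = -0.3271176445904223/0.4287247735936574 = -0.7630014982536612

cn(u+v)=-0.7630014983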